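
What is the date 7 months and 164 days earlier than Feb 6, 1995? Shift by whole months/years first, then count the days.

January 23, 1994

Going back 7 months and 164 days from February 6, 1995: first the month/year part, then the days.
month 2 − 7 = -5, which is month 7 of year 1994 → July 1994.
Day 6 is valid in July, giving July 6, 1994.
Now subtract 164 days from July 6, 1994.
Going back 6 days from July 6, 1994 reaches the end of the previous month; 164 − 6 = 158 left.
June 1994 has 30 days: 158 − 30 = 128 left.
May 1994 has 31 days: 128 − 31 = 97 left.
April 1994 has 30 days: 97 − 30 = 67 left.
March 1994 has 31 days: 67 − 31 = 36 left.
February 1994 has 28 days (1994 is not a leap year): 36 − 28 = 8 left.
January 1994 has 31 days; 31 − 8 = 23 → January 23, 1994.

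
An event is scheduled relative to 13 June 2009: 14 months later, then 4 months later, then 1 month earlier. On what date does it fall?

Advancing 14 months from June 13, 2009:
month 6 + 14 = 20, which is month 8 of year 2010 → August 2010.
Day 13 is valid in August, giving August 13, 2010.
Counting forward 4 months from August 13, 2010:
month 8 + 4 = 12 → December 2010.
Day 13 is valid in December, giving December 13, 2010.
Going back 1 month from December 13, 2010:
month 12 − 1 = 11 → November 2010.
Day 13 is valid in November, giving November 13, 2010.

November 13, 2010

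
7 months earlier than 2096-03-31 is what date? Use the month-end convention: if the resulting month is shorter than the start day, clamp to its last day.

Going back 7 months from March 31, 2096.
month 3 − 7 = -4, which is month 8 of year 2095 → August 2095.
Day 31 is valid in August, giving August 31, 2095.

August 31, 2095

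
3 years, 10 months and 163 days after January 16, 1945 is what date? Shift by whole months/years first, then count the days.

Adding 3 years, 10 months and 163 days from January 16, 1945: first the month/year part, then the days.
+3 years → 1948; month 1 + 10 = 11 → November 1948.
Day 16 is valid in November, giving November 16, 1948.
Now add 163 days from November 16, 1948.
November has 30 days, so 30 − 16 = 14 days remain after November 16, 1948; 163 − 14 = 149 left.
December 1948 has 31 days: 149 − 31 = 118 left.
January 1949 has 31 days: 118 − 31 = 87 left.
February 1949 has 28 days (1949 is not a leap year): 87 − 28 = 59 left.
March 1949 has 31 days: 59 − 31 = 28 left.
28 days into April 1949 → April 28, 1949.

April 28, 1949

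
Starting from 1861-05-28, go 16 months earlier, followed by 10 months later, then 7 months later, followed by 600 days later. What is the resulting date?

Going back 16 months from May 28, 1861:
month 5 − 16 = -11, which is month 1 of year 1860 → January 1860.
Day 28 is valid in January, giving January 28, 1860.
Counting forward 10 months from January 28, 1860:
month 1 + 10 = 11 → November 1860.
Day 28 is valid in November, giving November 28, 1860.
Advancing 7 months from November 28, 1860:
month 11 + 7 = 18, which is month 6 of year 1861 → June 1861.
Day 28 is valid in June, giving June 28, 1861.
Adding 600 days from June 28, 1861:
June has 30 days, so 30 − 28 = 2 days remain after June 28, 1861; 600 − 2 = 598 left.
July 1861 has 31 days: 598 − 31 = 567 left.
August 1861 has 31 days: 567 − 31 = 536 left.
September 1861 has 30 days: 536 − 30 = 506 left.
October 1861 has 31 days: 506 − 31 = 475 left.
November 1861 has 30 days: 475 − 30 = 445 left.
December 1861 has 31 days: 445 − 31 = 414 left.
January 1862 has 31 days: 414 − 31 = 383 left.
February 1862 has 28 days (1862 is not a leap year): 383 − 28 = 355 left.
March 1862 has 31 days: 355 − 31 = 324 left.
April 1862 has 30 days: 324 − 30 = 294 left.
May 1862 has 31 days: 294 − 31 = 263 left.
June 1862 has 30 days: 263 − 30 = 233 left.
July 1862 has 31 days: 233 − 31 = 202 left.
August 1862 has 31 days: 202 − 31 = 171 left.
September 1862 has 30 days: 171 − 30 = 141 left.
October 1862 has 31 days: 141 − 31 = 110 left.
November 1862 has 30 days: 110 − 30 = 80 left.
December 1862 has 31 days: 80 − 31 = 49 left.
January 1863 has 31 days: 49 − 31 = 18 left.
18 days into February 1863 → February 18, 1863.

February 18, 1863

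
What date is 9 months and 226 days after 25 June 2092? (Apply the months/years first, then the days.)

Adding 9 months and 226 days from June 25, 2092: first the month/year part, then the days.
month 6 + 9 = 15, which is month 3 of year 2093 → March 2093.
Day 25 is valid in March, giving March 25, 2093.
Now add 226 days from March 25, 2093.
March has 31 days, so 31 − 25 = 6 days remain after March 25, 2093; 226 − 6 = 220 left.
April 2093 has 30 days: 220 − 30 = 190 left.
May 2093 has 31 days: 190 − 31 = 159 left.
June 2093 has 30 days: 159 − 30 = 129 left.
July 2093 has 31 days: 129 − 31 = 98 left.
August 2093 has 31 days: 98 − 31 = 67 left.
September 2093 has 30 days: 67 − 30 = 37 left.
October 2093 has 31 days: 37 − 31 = 6 left.
6 days into November 2093 → November 6, 2093.

November 6, 2093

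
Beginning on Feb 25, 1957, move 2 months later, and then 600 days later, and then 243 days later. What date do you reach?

Counting forward 2 months from February 25, 1957:
month 2 + 2 = 4 → April 1957.
Day 25 is valid in April, giving April 25, 1957.
Counting forward 600 days from April 25, 1957:
April has 30 days, so 30 − 25 = 5 days remain after April 25, 1957; 600 − 5 = 595 left.
May 1957 has 31 days: 595 − 31 = 564 left.
June 1957 has 30 days: 564 − 30 = 534 left.
July 1957 has 31 days: 534 − 31 = 503 left.
August 1957 has 31 days: 503 − 31 = 472 left.
September 1957 has 30 days: 472 − 30 = 442 left.
October 1957 has 31 days: 442 − 31 = 411 left.
November 1957 has 30 days: 411 − 30 = 381 left.
December 1957 has 31 days: 381 − 31 = 350 left.
January 1958 has 31 days: 350 − 31 = 319 left.
February 1958 has 28 days (1958 is not a leap year): 319 − 28 = 291 left.
March 1958 has 31 days: 291 − 31 = 260 left.
April 1958 has 30 days: 260 − 30 = 230 left.
May 1958 has 31 days: 230 − 31 = 199 left.
June 1958 has 30 days: 199 − 30 = 169 left.
July 1958 has 31 days: 169 − 31 = 138 left.
August 1958 has 31 days: 138 − 31 = 107 left.
September 1958 has 30 days: 107 − 30 = 77 left.
October 1958 has 31 days: 77 − 31 = 46 left.
November 1958 has 30 days: 46 − 30 = 16 left.
16 days into December 1958 → December 16, 1958.
Adding 243 days from December 16, 1958:
December has 31 days, so 31 − 16 = 15 days remain after December 16, 1958; 243 − 15 = 228 left.
January 1959 has 31 days: 228 − 31 = 197 left.
February 1959 has 28 days (1959 is not a leap year): 197 − 28 = 169 left.
March 1959 has 31 days: 169 − 31 = 138 left.
April 1959 has 30 days: 138 − 30 = 108 left.
May 1959 has 31 days: 108 − 31 = 77 left.
June 1959 has 30 days: 77 − 30 = 47 left.
July 1959 has 31 days: 47 − 31 = 16 left.
16 days into August 1959 → August 16, 1959.

August 16, 1959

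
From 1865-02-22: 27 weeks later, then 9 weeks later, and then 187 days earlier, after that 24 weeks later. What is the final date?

October 13, 1865

Adding 27 weeks (= 189 days) from February 22, 1865:
February has 28 days, so 28 − 22 = 6 days remain after February 22, 1865; 189 − 6 = 183 left.
March 1865 has 31 days: 183 − 31 = 152 left.
April 1865 has 30 days: 152 − 30 = 122 left.
May 1865 has 31 days: 122 − 31 = 91 left.
June 1865 has 30 days: 91 − 30 = 61 left.
July 1865 has 31 days: 61 − 31 = 30 left.
30 days into August 1865 → August 30, 1865.
Counting forward 9 weeks (= 63 days) from August 30, 1865:
August has 31 days, so 31 − 30 = 1 day remains after August 30, 1865; 63 − 1 = 62 left.
September 1865 has 30 days: 62 − 30 = 32 left.
October 1865 has 31 days: 32 − 31 = 1 left.
1 day into November 1865 → November 1, 1865.
Going back 187 days from November 1, 1865:
Going back 1 day from November 1, 1865 reaches the end of the previous month; 187 − 1 = 186 left.
October 1865 has 31 days: 186 − 31 = 155 left.
September 1865 has 30 days: 155 − 30 = 125 left.
August 1865 has 31 days: 125 − 31 = 94 left.
July 1865 has 31 days: 94 − 31 = 63 left.
June 1865 has 30 days: 63 − 30 = 33 left.
May 1865 has 31 days: 33 − 31 = 2 left.
April 1865 has 30 days; 30 − 2 = 28 → April 28, 1865.
Adding 24 weeks (= 168 days) from April 28, 1865:
April has 30 days, so 30 − 28 = 2 days remain after April 28, 1865; 168 − 2 = 166 left.
May 1865 has 31 days: 166 − 31 = 135 left.
June 1865 has 30 days: 135 − 30 = 105 left.
July 1865 has 31 days: 105 − 31 = 74 left.
August 1865 has 31 days: 74 − 31 = 43 left.
September 1865 has 30 days: 43 − 30 = 13 left.
13 days into October 1865 → October 13, 1865.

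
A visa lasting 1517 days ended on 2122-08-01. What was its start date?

June 6, 2118

Going back 1517 days from August 1, 2122.
Going back 1 day from August 1, 2122 reaches the end of the previous month; 1517 − 1 = 1516 left.
July 2122 has 31 days: 1516 − 31 = 1485 left.
June 2122 has 30 days: 1485 − 30 = 1455 left.
May 2122 has 31 days: 1455 − 31 = 1424 left.
April 2122 has 30 days: 1424 − 30 = 1394 left.
March 2122 has 31 days: 1394 − 31 = 1363 left.
February 2122 has 28 days (2122 is not a leap year): 1363 − 28 = 1335 left.
January 2122 has 31 days: 1335 − 31 = 1304 left.
December 2121 has 31 days: 1304 − 31 = 1273 left.
November 2121 has 30 days: 1273 − 30 = 1243 left.
October 2121 has 31 days: 1243 − 31 = 1212 left.
September 2121 has 30 days: 1212 − 30 = 1182 left.
August 2121 has 31 days: 1182 − 31 = 1151 left.
July 2121 has 31 days: 1151 − 31 = 1120 left.
June 2121 has 30 days: 1120 − 30 = 1090 left.
May 2121 has 31 days: 1090 − 31 = 1059 left.
April 2121 has 30 days: 1059 − 30 = 1029 left.
March 2121 has 31 days: 1029 − 31 = 998 left.
February 2121 has 28 days (2121 is not a leap year): 998 − 28 = 970 left.
January 2121 has 31 days: 970 − 31 = 939 left.
December 2120 has 31 days: 939 − 31 = 908 left.
November 2120 has 30 days: 908 − 30 = 878 left.
October 2120 has 31 days: 878 − 31 = 847 left.
September 2120 has 30 days: 847 − 30 = 817 left.
August 2120 has 31 days: 817 − 31 = 786 left.
July 2120 has 31 days: 786 − 31 = 755 left.
June 2120 has 30 days: 755 − 30 = 725 left.
May 2120 has 31 days: 725 − 31 = 694 left.
April 2120 has 30 days: 694 − 30 = 664 left.
March 2120 has 31 days: 664 − 31 = 633 left.
February 2120 has 29 days (2120 is a leap year): 633 − 29 = 604 left.
January 2120 has 31 days: 604 − 31 = 573 left.
December 2119 has 31 days: 573 − 31 = 542 left.
November 2119 has 30 days: 542 − 30 = 512 left.
October 2119 has 31 days: 512 − 31 = 481 left.
September 2119 has 30 days: 481 − 30 = 451 left.
August 2119 has 31 days: 451 − 31 = 420 left.
July 2119 has 31 days: 420 − 31 = 389 left.
June 2119 has 30 days: 389 − 30 = 359 left.
May 2119 has 31 days: 359 − 31 = 328 left.
April 2119 has 30 days: 328 − 30 = 298 left.
March 2119 has 31 days: 298 − 31 = 267 left.
February 2119 has 28 days (2119 is not a leap year): 267 − 28 = 239 left.
January 2119 has 31 days: 239 − 31 = 208 left.
December 2118 has 31 days: 208 − 31 = 177 left.
November 2118 has 30 days: 177 − 30 = 147 left.
October 2118 has 31 days: 147 − 31 = 116 left.
September 2118 has 30 days: 116 − 30 = 86 left.
August 2118 has 31 days: 86 − 31 = 55 left.
July 2118 has 31 days: 55 − 31 = 24 left.
June 2118 has 30 days; 30 − 24 = 6 → June 6, 2118.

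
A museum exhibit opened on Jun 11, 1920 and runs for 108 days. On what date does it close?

Counting forward 108 days from June 11, 1920.
June has 30 days, so 30 − 11 = 19 days remain after June 11, 1920; 108 − 19 = 89 left.
July 1920 has 31 days: 89 − 31 = 58 left.
August 1920 has 31 days: 58 − 31 = 27 left.
27 days into September 1920 → September 27, 1920.

September 27, 1920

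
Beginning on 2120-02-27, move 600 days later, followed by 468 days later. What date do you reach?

January 30, 2123

Counting forward 600 days from February 27, 2120:
February has 29 days, so 29 − 27 = 2 days remain after February 27, 2120; 600 − 2 = 598 left.
March 2120 has 31 days: 598 − 31 = 567 left.
April 2120 has 30 days: 567 − 30 = 537 left.
May 2120 has 31 days: 537 − 31 = 506 left.
June 2120 has 30 days: 506 − 30 = 476 left.
July 2120 has 31 days: 476 − 31 = 445 left.
August 2120 has 31 days: 445 − 31 = 414 left.
September 2120 has 30 days: 414 − 30 = 384 left.
October 2120 has 31 days: 384 − 31 = 353 left.
November 2120 has 30 days: 353 − 30 = 323 left.
December 2120 has 31 days: 323 − 31 = 292 left.
January 2121 has 31 days: 292 − 31 = 261 left.
February 2121 has 28 days (2121 is not a leap year): 261 − 28 = 233 left.
March 2121 has 31 days: 233 − 31 = 202 left.
April 2121 has 30 days: 202 − 30 = 172 left.
May 2121 has 31 days: 172 − 31 = 141 left.
June 2121 has 30 days: 141 − 30 = 111 left.
July 2121 has 31 days: 111 − 31 = 80 left.
August 2121 has 31 days: 80 − 31 = 49 left.
September 2121 has 30 days: 49 − 30 = 19 left.
19 days into October 2121 → October 19, 2121.
Advancing 468 days from October 19, 2121:
October has 31 days, so 31 − 19 = 12 days remain after October 19, 2121; 468 − 12 = 456 left.
November 2121 has 30 days: 456 − 30 = 426 left.
December 2121 has 31 days: 426 − 31 = 395 left.
January 2122 has 31 days: 395 − 31 = 364 left.
February 2122 has 28 days (2122 is not a leap year): 364 − 28 = 336 left.
March 2122 has 31 days: 336 − 31 = 305 left.
April 2122 has 30 days: 305 − 30 = 275 left.
May 2122 has 31 days: 275 − 31 = 244 left.
June 2122 has 30 days: 244 − 30 = 214 left.
July 2122 has 31 days: 214 − 31 = 183 left.
August 2122 has 31 days: 183 − 31 = 152 left.
September 2122 has 30 days: 152 − 30 = 122 left.
October 2122 has 31 days: 122 − 31 = 91 left.
November 2122 has 30 days: 91 − 30 = 61 left.
December 2122 has 31 days: 61 − 31 = 30 left.
30 days into January 2123 → January 30, 2123.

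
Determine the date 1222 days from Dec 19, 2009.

April 24, 2013

Counting forward 1222 days from December 19, 2009.
December has 31 days, so 31 − 19 = 12 days remain after December 19, 2009; 1222 − 12 = 1210 left.
January 2010 has 31 days: 1210 − 31 = 1179 left.
February 2010 has 28 days (2010 is not a leap year): 1179 − 28 = 1151 left.
March 2010 has 31 days: 1151 − 31 = 1120 left.
April 2010 has 30 days: 1120 − 30 = 1090 left.
May 2010 has 31 days: 1090 − 31 = 1059 left.
June 2010 has 30 days: 1059 − 30 = 1029 left.
July 2010 has 31 days: 1029 − 31 = 998 left.
August 2010 has 31 days: 998 − 31 = 967 left.
September 2010 has 30 days: 967 − 30 = 937 left.
October 2010 has 31 days: 937 − 31 = 906 left.
November 2010 has 30 days: 906 − 30 = 876 left.
December 2010 has 31 days: 876 − 31 = 845 left.
January 2011 has 31 days: 845 − 31 = 814 left.
February 2011 has 28 days (2011 is not a leap year): 814 − 28 = 786 left.
March 2011 has 31 days: 786 − 31 = 755 left.
April 2011 has 30 days: 755 − 30 = 725 left.
May 2011 has 31 days: 725 − 31 = 694 left.
June 2011 has 30 days: 694 − 30 = 664 left.
July 2011 has 31 days: 664 − 31 = 633 left.
August 2011 has 31 days: 633 − 31 = 602 left.
September 2011 has 30 days: 602 − 30 = 572 left.
October 2011 has 31 days: 572 − 31 = 541 left.
November 2011 has 30 days: 541 − 30 = 511 left.
December 2011 has 31 days: 511 − 31 = 480 left.
January 2012 has 31 days: 480 − 31 = 449 left.
February 2012 has 29 days (2012 is a leap year): 449 − 29 = 420 left.
March 2012 has 31 days: 420 − 31 = 389 left.
April 2012 has 30 days: 389 − 30 = 359 left.
May 2012 has 31 days: 359 − 31 = 328 left.
June 2012 has 30 days: 328 − 30 = 298 left.
July 2012 has 31 days: 298 − 31 = 267 left.
August 2012 has 31 days: 267 − 31 = 236 left.
September 2012 has 30 days: 236 − 30 = 206 left.
October 2012 has 31 days: 206 − 31 = 175 left.
November 2012 has 30 days: 175 − 30 = 145 left.
December 2012 has 31 days: 145 − 31 = 114 left.
January 2013 has 31 days: 114 − 31 = 83 left.
February 2013 has 28 days (2013 is not a leap year): 83 − 28 = 55 left.
March 2013 has 31 days: 55 − 31 = 24 left.
24 days into April 2013 → April 24, 2013.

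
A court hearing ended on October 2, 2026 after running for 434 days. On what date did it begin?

Going back 434 days from October 2, 2026.
Going back 2 days from October 2, 2026 reaches the end of the previous month; 434 − 2 = 432 left.
September 2026 has 30 days: 432 − 30 = 402 left.
August 2026 has 31 days: 402 − 31 = 371 left.
July 2026 has 31 days: 371 − 31 = 340 left.
June 2026 has 30 days: 340 − 30 = 310 left.
May 2026 has 31 days: 310 − 31 = 279 left.
April 2026 has 30 days: 279 − 30 = 249 left.
March 2026 has 31 days: 249 − 31 = 218 left.
February 2026 has 28 days (2026 is not a leap year): 218 − 28 = 190 left.
January 2026 has 31 days: 190 − 31 = 159 left.
December 2025 has 31 days: 159 − 31 = 128 left.
November 2025 has 30 days: 128 − 30 = 98 left.
October 2025 has 31 days: 98 − 31 = 67 left.
September 2025 has 30 days: 67 − 30 = 37 left.
August 2025 has 31 days: 37 − 31 = 6 left.
July 2025 has 31 days; 31 − 6 = 25 → July 25, 2025.

July 25, 2025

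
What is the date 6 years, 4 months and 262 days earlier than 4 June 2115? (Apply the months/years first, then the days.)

Going back 6 years, 4 months and 262 days from June 4, 2115: first the month/year part, then the days.
-6 years → 2109; month 6 − 4 = 2 → February 2109.
Day 4 is valid in February, giving February 4, 2109.
Now subtract 262 days from February 4, 2109.
Going back 4 days from February 4, 2109 reaches the end of the previous month; 262 − 4 = 258 left.
January 2109 has 31 days: 258 − 31 = 227 left.
December 2108 has 31 days: 227 − 31 = 196 left.
November 2108 has 30 days: 196 − 30 = 166 left.
October 2108 has 31 days: 166 − 31 = 135 left.
September 2108 has 30 days: 135 − 30 = 105 left.
August 2108 has 31 days: 105 − 31 = 74 left.
July 2108 has 31 days: 74 − 31 = 43 left.
June 2108 has 30 days: 43 − 30 = 13 left.
May 2108 has 31 days; 31 − 13 = 18 → May 18, 2108.

May 18, 2108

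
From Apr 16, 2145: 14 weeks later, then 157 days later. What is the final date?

December 27, 2145

Adding 14 weeks (= 98 days) from April 16, 2145:
April has 30 days, so 30 − 16 = 14 days remain after April 16, 2145; 98 − 14 = 84 left.
May 2145 has 31 days: 84 − 31 = 53 left.
June 2145 has 30 days: 53 − 30 = 23 left.
23 days into July 2145 → July 23, 2145.
Advancing 157 days from July 23, 2145:
July has 31 days, so 31 − 23 = 8 days remain after July 23, 2145; 157 − 8 = 149 left.
August 2145 has 31 days: 149 − 31 = 118 left.
September 2145 has 30 days: 118 − 30 = 88 left.
October 2145 has 31 days: 88 − 31 = 57 left.
November 2145 has 30 days: 57 − 30 = 27 left.
27 days into December 2145 → December 27, 2145.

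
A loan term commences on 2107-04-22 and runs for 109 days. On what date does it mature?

Advancing 109 days from April 22, 2107.
April has 30 days, so 30 − 22 = 8 days remain after April 22, 2107; 109 − 8 = 101 left.
May 2107 has 31 days: 101 − 31 = 70 left.
June 2107 has 30 days: 70 − 30 = 40 left.
July 2107 has 31 days: 40 − 31 = 9 left.
9 days into August 2107 → August 9, 2107.

August 9, 2107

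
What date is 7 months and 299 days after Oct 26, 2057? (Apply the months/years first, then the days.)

March 21, 2059

Advancing 7 months and 299 days from October 26, 2057: first the month/year part, then the days.
month 10 + 7 = 17, which is month 5 of year 2058 → May 2058.
Day 26 is valid in May, giving May 26, 2058.
Now add 299 days from May 26, 2058.
May has 31 days, so 31 − 26 = 5 days remain after May 26, 2058; 299 − 5 = 294 left.
June 2058 has 30 days: 294 − 30 = 264 left.
July 2058 has 31 days: 264 − 31 = 233 left.
August 2058 has 31 days: 233 − 31 = 202 left.
September 2058 has 30 days: 202 − 30 = 172 left.
October 2058 has 31 days: 172 − 31 = 141 left.
November 2058 has 30 days: 141 − 30 = 111 left.
December 2058 has 31 days: 111 − 31 = 80 left.
January 2059 has 31 days: 80 − 31 = 49 left.
February 2059 has 28 days (2059 is not a leap year): 49 − 28 = 21 left.
21 days into March 2059 → March 21, 2059.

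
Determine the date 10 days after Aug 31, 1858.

September 10, 1858

Advancing 10 days from August 31, 1858.
August has 31 days, so 31 − 31 = 0 days remain after August 31, 1858; 10 − 0 = 10 left.
10 days into September 1858 → September 10, 1858.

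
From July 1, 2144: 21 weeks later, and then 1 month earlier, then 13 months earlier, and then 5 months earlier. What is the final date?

April 25, 2143

Adding 21 weeks (= 147 days) from July 1, 2144:
July has 31 days, so 31 − 1 = 30 days remain after July 1, 2144; 147 − 30 = 117 left.
August 2144 has 31 days: 117 − 31 = 86 left.
September 2144 has 30 days: 86 − 30 = 56 left.
October 2144 has 31 days: 56 − 31 = 25 left.
25 days into November 2144 → November 25, 2144.
Counting back 1 month from November 25, 2144:
month 11 − 1 = 10 → October 2144.
Day 25 is valid in October, giving October 25, 2144.
Subtracting 13 months from October 25, 2144:
month 10 − 13 = -3, which is month 9 of year 2143 → September 2143.
Day 25 is valid in September, giving September 25, 2143.
Counting back 5 months from September 25, 2143:
month 9 − 5 = 4 → April 2143.
Day 25 is valid in April, giving April 25, 2143.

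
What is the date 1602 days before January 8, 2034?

Subtracting 1602 days from January 8, 2034.
Going back 8 days from January 8, 2034 reaches the end of the previous month; 1602 − 8 = 1594 left.
December 2033 has 31 days: 1594 − 31 = 1563 left.
November 2033 has 30 days: 1563 − 30 = 1533 left.
October 2033 has 31 days: 1533 − 31 = 1502 left.
September 2033 has 30 days: 1502 − 30 = 1472 left.
August 2033 has 31 days: 1472 − 31 = 1441 left.
July 2033 has 31 days: 1441 − 31 = 1410 left.
June 2033 has 30 days: 1410 − 30 = 1380 left.
May 2033 has 31 days: 1380 − 31 = 1349 left.
April 2033 has 30 days: 1349 − 30 = 1319 left.
March 2033 has 31 days: 1319 − 31 = 1288 left.
February 2033 has 28 days (2033 is not a leap year): 1288 − 28 = 1260 left.
January 2033 has 31 days: 1260 − 31 = 1229 left.
December 2032 has 31 days: 1229 − 31 = 1198 left.
November 2032 has 30 days: 1198 − 30 = 1168 left.
October 2032 has 31 days: 1168 − 31 = 1137 left.
September 2032 has 30 days: 1137 − 30 = 1107 left.
August 2032 has 31 days: 1107 − 31 = 1076 left.
July 2032 has 31 days: 1076 − 31 = 1045 left.
June 2032 has 30 days: 1045 − 30 = 1015 left.
May 2032 has 31 days: 1015 − 31 = 984 left.
April 2032 has 30 days: 984 − 30 = 954 left.
March 2032 has 31 days: 954 − 31 = 923 left.
February 2032 has 29 days (2032 is a leap year): 923 − 29 = 894 left.
January 2032 has 31 days: 894 − 31 = 863 left.
December 2031 has 31 days: 863 − 31 = 832 left.
November 2031 has 30 days: 832 − 30 = 802 left.
October 2031 has 31 days: 802 − 31 = 771 left.
September 2031 has 30 days: 771 − 30 = 741 left.
August 2031 has 31 days: 741 − 31 = 710 left.
July 2031 has 31 days: 710 − 31 = 679 left.
June 2031 has 30 days: 679 − 30 = 649 left.
May 2031 has 31 days: 649 − 31 = 618 left.
April 2031 has 30 days: 618 − 30 = 588 left.
March 2031 has 31 days: 588 − 31 = 557 left.
February 2031 has 28 days (2031 is not a leap year): 557 − 28 = 529 left.
January 2031 has 31 days: 529 − 31 = 498 left.
December 2030 has 31 days: 498 − 31 = 467 left.
November 2030 has 30 days: 467 − 30 = 437 left.
October 2030 has 31 days: 437 − 31 = 406 left.
September 2030 has 30 days: 406 − 30 = 376 left.
August 2030 has 31 days: 376 − 31 = 345 left.
July 2030 has 31 days: 345 − 31 = 314 left.
June 2030 has 30 days: 314 − 30 = 284 left.
May 2030 has 31 days: 284 − 31 = 253 left.
April 2030 has 30 days: 253 − 30 = 223 left.
March 2030 has 31 days: 223 − 31 = 192 left.
February 2030 has 28 days (2030 is not a leap year): 192 − 28 = 164 left.
January 2030 has 31 days: 164 − 31 = 133 left.
December 2029 has 31 days: 133 − 31 = 102 left.
November 2029 has 30 days: 102 − 30 = 72 left.
October 2029 has 31 days: 72 − 31 = 41 left.
September 2029 has 30 days: 41 − 30 = 11 left.
August 2029 has 31 days; 31 − 11 = 20 → August 20, 2029.

August 20, 2029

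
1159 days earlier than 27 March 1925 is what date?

Going back 1159 days from March 27, 1925.
Going back 27 days from March 27, 1925 reaches the end of the previous month; 1159 − 27 = 1132 left.
February 1925 has 28 days (1925 is not a leap year): 1132 − 28 = 1104 left.
January 1925 has 31 days: 1104 − 31 = 1073 left.
December 1924 has 31 days: 1073 − 31 = 1042 left.
November 1924 has 30 days: 1042 − 30 = 1012 left.
October 1924 has 31 days: 1012 − 31 = 981 left.
September 1924 has 30 days: 981 − 30 = 951 left.
August 1924 has 31 days: 951 − 31 = 920 left.
July 1924 has 31 days: 920 − 31 = 889 left.
June 1924 has 30 days: 889 − 30 = 859 left.
May 1924 has 31 days: 859 − 31 = 828 left.
April 1924 has 30 days: 828 − 30 = 798 left.
March 1924 has 31 days: 798 − 31 = 767 left.
February 1924 has 29 days (1924 is a leap year): 767 − 29 = 738 left.
January 1924 has 31 days: 738 − 31 = 707 left.
December 1923 has 31 days: 707 − 31 = 676 left.
November 1923 has 30 days: 676 − 30 = 646 left.
October 1923 has 31 days: 646 − 31 = 615 left.
September 1923 has 30 days: 615 − 30 = 585 left.
August 1923 has 31 days: 585 − 31 = 554 left.
July 1923 has 31 days: 554 − 31 = 523 left.
June 1923 has 30 days: 523 − 30 = 493 left.
May 1923 has 31 days: 493 − 31 = 462 left.
April 1923 has 30 days: 462 − 30 = 432 left.
March 1923 has 31 days: 432 − 31 = 401 left.
February 1923 has 28 days (1923 is not a leap year): 401 − 28 = 373 left.
January 1923 has 31 days: 373 − 31 = 342 left.
December 1922 has 31 days: 342 − 31 = 311 left.
November 1922 has 30 days: 311 − 30 = 281 left.
October 1922 has 31 days: 281 − 31 = 250 left.
September 1922 has 30 days: 250 − 30 = 220 left.
August 1922 has 31 days: 220 − 31 = 189 left.
July 1922 has 31 days: 189 − 31 = 158 left.
June 1922 has 30 days: 158 − 30 = 128 left.
May 1922 has 31 days: 128 − 31 = 97 left.
April 1922 has 30 days: 97 − 30 = 67 left.
March 1922 has 31 days: 67 − 31 = 36 left.
February 1922 has 28 days (1922 is not a leap year): 36 − 28 = 8 left.
January 1922 has 31 days; 31 − 8 = 23 → January 23, 1922.

January 23, 1922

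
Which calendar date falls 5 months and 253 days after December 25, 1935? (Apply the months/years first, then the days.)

February 2, 1937

Adding 5 months and 253 days from December 25, 1935: first the month/year part, then the days.
month 12 + 5 = 17, which is month 5 of year 1936 → May 1936.
Day 25 is valid in May, giving May 25, 1936.
Now add 253 days from May 25, 1936.
May has 31 days, so 31 − 25 = 6 days remain after May 25, 1936; 253 − 6 = 247 left.
June 1936 has 30 days: 247 − 30 = 217 left.
July 1936 has 31 days: 217 − 31 = 186 left.
August 1936 has 31 days: 186 − 31 = 155 left.
September 1936 has 30 days: 155 − 30 = 125 left.
October 1936 has 31 days: 125 − 31 = 94 left.
November 1936 has 30 days: 94 − 30 = 64 left.
December 1936 has 31 days: 64 − 31 = 33 left.
January 1937 has 31 days: 33 − 31 = 2 left.
2 days into February 1937 → February 2, 1937.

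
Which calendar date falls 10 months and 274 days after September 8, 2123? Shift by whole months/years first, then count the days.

Advancing 10 months and 274 days from September 8, 2123: first the month/year part, then the days.
month 9 + 10 = 19, which is month 7 of year 2124 → July 2124.
Day 8 is valid in July, giving July 8, 2124.
Now add 274 days from July 8, 2124.
July has 31 days, so 31 − 8 = 23 days remain after July 8, 2124; 274 − 23 = 251 left.
August 2124 has 31 days: 251 − 31 = 220 left.
September 2124 has 30 days: 220 − 30 = 190 left.
October 2124 has 31 days: 190 − 31 = 159 left.
November 2124 has 30 days: 159 − 30 = 129 left.
December 2124 has 31 days: 129 − 31 = 98 left.
January 2125 has 31 days: 98 − 31 = 67 left.
February 2125 has 28 days (2125 is not a leap year): 67 − 28 = 39 left.
March 2125 has 31 days: 39 − 31 = 8 left.
8 days into April 2125 → April 8, 2125.

April 8, 2125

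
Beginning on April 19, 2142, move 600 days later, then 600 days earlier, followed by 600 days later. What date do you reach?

Advancing 600 days from April 19, 2142:
April has 30 days, so 30 − 19 = 11 days remain after April 19, 2142; 600 − 11 = 589 left.
May 2142 has 31 days: 589 − 31 = 558 left.
June 2142 has 30 days: 558 − 30 = 528 left.
July 2142 has 31 days: 528 − 31 = 497 left.
August 2142 has 31 days: 497 − 31 = 466 left.
September 2142 has 30 days: 466 − 30 = 436 left.
October 2142 has 31 days: 436 − 31 = 405 left.
November 2142 has 30 days: 405 − 30 = 375 left.
December 2142 has 31 days: 375 − 31 = 344 left.
January 2143 has 31 days: 344 − 31 = 313 left.
February 2143 has 28 days (2143 is not a leap year): 313 − 28 = 285 left.
March 2143 has 31 days: 285 − 31 = 254 left.
April 2143 has 30 days: 254 − 30 = 224 left.
May 2143 has 31 days: 224 − 31 = 193 left.
June 2143 has 30 days: 193 − 30 = 163 left.
July 2143 has 31 days: 163 − 31 = 132 left.
August 2143 has 31 days: 132 − 31 = 101 left.
September 2143 has 30 days: 101 − 30 = 71 left.
October 2143 has 31 days: 71 − 31 = 40 left.
November 2143 has 30 days: 40 − 30 = 10 left.
10 days into December 2143 → December 10, 2143.
Going back 600 days from December 10, 2143:
Going back 10 days from December 10, 2143 reaches the end of the previous month; 600 − 10 = 590 left.
November 2143 has 30 days: 590 − 30 = 560 left.
October 2143 has 31 days: 560 − 31 = 529 left.
September 2143 has 30 days: 529 − 30 = 499 left.
August 2143 has 31 days: 499 − 31 = 468 left.
July 2143 has 31 days: 468 − 31 = 437 left.
June 2143 has 30 days: 437 − 30 = 407 left.
May 2143 has 31 days: 407 − 31 = 376 left.
April 2143 has 30 days: 376 − 30 = 346 left.
March 2143 has 31 days: 346 − 31 = 315 left.
February 2143 has 28 days (2143 is not a leap year): 315 − 28 = 287 left.
January 2143 has 31 days: 287 − 31 = 256 left.
December 2142 has 31 days: 256 − 31 = 225 left.
November 2142 has 30 days: 225 − 30 = 195 left.
October 2142 has 31 days: 195 − 31 = 164 left.
September 2142 has 30 days: 164 − 30 = 134 left.
August 2142 has 31 days: 134 − 31 = 103 left.
July 2142 has 31 days: 103 − 31 = 72 left.
June 2142 has 30 days: 72 − 30 = 42 left.
May 2142 has 31 days: 42 − 31 = 11 left.
April 2142 has 30 days; 30 − 11 = 19 → April 19, 2142.
Adding 600 days from April 19, 2142:
April has 30 days, so 30 − 19 = 11 days remain after April 19, 2142; 600 − 11 = 589 left.
May 2142 has 31 days: 589 − 31 = 558 left.
June 2142 has 30 days: 558 − 30 = 528 left.
July 2142 has 31 days: 528 − 31 = 497 left.
August 2142 has 31 days: 497 − 31 = 466 left.
September 2142 has 30 days: 466 − 30 = 436 left.
October 2142 has 31 days: 436 − 31 = 405 left.
November 2142 has 30 days: 405 − 30 = 375 left.
December 2142 has 31 days: 375 − 31 = 344 left.
January 2143 has 31 days: 344 − 31 = 313 left.
February 2143 has 28 days (2143 is not a leap year): 313 − 28 = 285 left.
March 2143 has 31 days: 285 − 31 = 254 left.
April 2143 has 30 days: 254 − 30 = 224 left.
May 2143 has 31 days: 224 − 31 = 193 left.
June 2143 has 30 days: 193 − 30 = 163 left.
July 2143 has 31 days: 163 − 31 = 132 left.
August 2143 has 31 days: 132 − 31 = 101 left.
September 2143 has 30 days: 101 − 30 = 71 left.
October 2143 has 31 days: 71 − 31 = 40 left.
November 2143 has 30 days: 40 − 30 = 10 left.
10 days into December 2143 → December 10, 2143.

December 10, 2143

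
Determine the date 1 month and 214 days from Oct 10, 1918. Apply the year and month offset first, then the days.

June 12, 1919

Counting forward 1 month and 214 days from October 10, 1918: first the month/year part, then the days.
month 10 + 1 = 11 → November 1918.
Day 10 is valid in November, giving November 10, 1918.
Now add 214 days from November 10, 1918.
November has 30 days, so 30 − 10 = 20 days remain after November 10, 1918; 214 − 20 = 194 left.
December 1918 has 31 days: 194 − 31 = 163 left.
January 1919 has 31 days: 163 − 31 = 132 left.
February 1919 has 28 days (1919 is not a leap year): 132 − 28 = 104 left.
March 1919 has 31 days: 104 − 31 = 73 left.
April 1919 has 30 days: 73 − 30 = 43 left.
May 1919 has 31 days: 43 − 31 = 12 left.
12 days into June 1919 → June 12, 1919.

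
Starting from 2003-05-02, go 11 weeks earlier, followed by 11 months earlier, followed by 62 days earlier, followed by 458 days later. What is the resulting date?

April 14, 2003

Counting back 11 weeks (= 77 days) from May 2, 2003:
Going back 2 days from May 2, 2003 reaches the end of the previous month; 77 − 2 = 75 left.
April 2003 has 30 days: 75 − 30 = 45 left.
March 2003 has 31 days: 45 − 31 = 14 left.
February 2003 has 28 days; 28 − 14 = 14 → February 14, 2003.
Counting back 11 months from February 14, 2003:
month 2 − 11 = -9, which is month 3 of year 2002 → March 2002.
Day 14 is valid in March, giving March 14, 2002.
Counting back 62 days from March 14, 2002:
Going back 14 days from March 14, 2002 reaches the end of the previous month; 62 − 14 = 48 left.
February 2002 has 28 days (2002 is not a leap year): 48 − 28 = 20 left.
January 2002 has 31 days; 31 − 20 = 11 → January 11, 2002.
Counting forward 458 days from January 11, 2002:
January has 31 days, so 31 − 11 = 20 days remain after January 11, 2002; 458 − 20 = 438 left.
February 2002 has 28 days (2002 is not a leap year): 438 − 28 = 410 left.
March 2002 has 31 days: 410 − 31 = 379 left.
April 2002 has 30 days: 379 − 30 = 349 left.
May 2002 has 31 days: 349 − 31 = 318 left.
June 2002 has 30 days: 318 − 30 = 288 left.
July 2002 has 31 days: 288 − 31 = 257 left.
August 2002 has 31 days: 257 − 31 = 226 left.
September 2002 has 30 days: 226 − 30 = 196 left.
October 2002 has 31 days: 196 − 31 = 165 left.
November 2002 has 30 days: 165 − 30 = 135 left.
December 2002 has 31 days: 135 − 31 = 104 left.
January 2003 has 31 days: 104 − 31 = 73 left.
February 2003 has 28 days (2003 is not a leap year): 73 − 28 = 45 left.
March 2003 has 31 days: 45 − 31 = 14 left.
14 days into April 2003 → April 14, 2003.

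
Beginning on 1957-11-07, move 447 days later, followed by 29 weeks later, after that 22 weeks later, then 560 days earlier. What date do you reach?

Adding 447 days from November 7, 1957:
November has 30 days, so 30 − 7 = 23 days remain after November 7, 1957; 447 − 23 = 424 left.
December 1957 has 31 days: 424 − 31 = 393 left.
January 1958 has 31 days: 393 − 31 = 362 left.
February 1958 has 28 days (1958 is not a leap year): 362 − 28 = 334 left.
March 1958 has 31 days: 334 − 31 = 303 left.
April 1958 has 30 days: 303 − 30 = 273 left.
May 1958 has 31 days: 273 − 31 = 242 left.
June 1958 has 30 days: 242 − 30 = 212 left.
July 1958 has 31 days: 212 − 31 = 181 left.
August 1958 has 31 days: 181 − 31 = 150 left.
September 1958 has 30 days: 150 − 30 = 120 left.
October 1958 has 31 days: 120 − 31 = 89 left.
November 1958 has 30 days: 89 − 30 = 59 left.
December 1958 has 31 days: 59 − 31 = 28 left.
28 days into January 1959 → January 28, 1959.
Counting forward 29 weeks (= 203 days) from January 28, 1959:
January has 31 days, so 31 − 28 = 3 days remain after January 28, 1959; 203 − 3 = 200 left.
February 1959 has 28 days (1959 is not a leap year): 200 − 28 = 172 left.
March 1959 has 31 days: 172 − 31 = 141 left.
April 1959 has 30 days: 141 − 30 = 111 left.
May 1959 has 31 days: 111 − 31 = 80 left.
June 1959 has 30 days: 80 − 30 = 50 left.
July 1959 has 31 days: 50 − 31 = 19 left.
19 days into August 1959 → August 19, 1959.
Advancing 22 weeks (= 154 days) from August 19, 1959:
August has 31 days, so 31 − 19 = 12 days remain after August 19, 1959; 154 − 12 = 142 left.
September 1959 has 30 days: 142 − 30 = 112 left.
October 1959 has 31 days: 112 − 31 = 81 left.
November 1959 has 30 days: 81 − 30 = 51 left.
December 1959 has 31 days: 51 − 31 = 20 left.
20 days into January 1960 → January 20, 1960.
Subtracting 560 days from January 20, 1960:
Going back 20 days from January 20, 1960 reaches the end of the previous month; 560 − 20 = 540 left.
December 1959 has 31 days: 540 − 31 = 509 left.
November 1959 has 30 days: 509 − 30 = 479 left.
October 1959 has 31 days: 479 − 31 = 448 left.
September 1959 has 30 days: 448 − 30 = 418 left.
August 1959 has 31 days: 418 − 31 = 387 left.
July 1959 has 31 days: 387 − 31 = 356 left.
June 1959 has 30 days: 356 − 30 = 326 left.
May 1959 has 31 days: 326 − 31 = 295 left.
April 1959 has 30 days: 295 − 30 = 265 left.
March 1959 has 31 days: 265 − 31 = 234 left.
February 1959 has 28 days (1959 is not a leap year): 234 − 28 = 206 left.
January 1959 has 31 days: 206 − 31 = 175 left.
December 1958 has 31 days: 175 − 31 = 144 left.
November 1958 has 30 days: 144 − 30 = 114 left.
October 1958 has 31 days: 114 − 31 = 83 left.
September 1958 has 30 days: 83 − 30 = 53 left.
August 1958 has 31 days: 53 − 31 = 22 left.
July 1958 has 31 days; 31 − 22 = 9 → July 9, 1958.

July 9, 1958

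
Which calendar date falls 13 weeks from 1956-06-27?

Counting forward 13 weeks = 91 days from June 27, 1956.
June has 30 days, so 30 − 27 = 3 days remain after June 27, 1956; 91 − 3 = 88 left.
July 1956 has 31 days: 88 − 31 = 57 left.
August 1956 has 31 days: 57 − 31 = 26 left.
26 days into September 1956 → September 26, 1956.

September 26, 1956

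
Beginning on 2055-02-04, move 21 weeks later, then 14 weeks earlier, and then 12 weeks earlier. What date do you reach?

Counting forward 21 weeks (= 147 days) from February 4, 2055:
February has 28 days, so 28 − 4 = 24 days remain after February 4, 2055; 147 − 24 = 123 left.
March 2055 has 31 days: 123 − 31 = 92 left.
April 2055 has 30 days: 92 − 30 = 62 left.
May 2055 has 31 days: 62 − 31 = 31 left.
June 2055 has 30 days: 31 − 30 = 1 left.
1 day into July 2055 → July 1, 2055.
Subtracting 14 weeks (= 98 days) from July 1, 2055:
Going back 1 day from July 1, 2055 reaches the end of the previous month; 98 − 1 = 97 left.
June 2055 has 30 days: 97 − 30 = 67 left.
May 2055 has 31 days: 67 − 31 = 36 left.
April 2055 has 30 days: 36 − 30 = 6 left.
March 2055 has 31 days; 31 − 6 = 25 → March 25, 2055.
Going back 12 weeks (= 84 days) from March 25, 2055:
Going back 25 days from March 25, 2055 reaches the end of the previous month; 84 − 25 = 59 left.
February 2055 has 28 days (2055 is not a leap year): 59 − 28 = 31 left.
January 2055 has 31 days: 31 − 31 = 0 left.
December 2054 has 31 days; 31 − 0 = 31 → December 31, 2054.

December 31, 2054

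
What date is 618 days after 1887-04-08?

December 16, 1888

Advancing 618 days from April 8, 1887.
April has 30 days, so 30 − 8 = 22 days remain after April 8, 1887; 618 − 22 = 596 left.
May 1887 has 31 days: 596 − 31 = 565 left.
June 1887 has 30 days: 565 − 30 = 535 left.
July 1887 has 31 days: 535 − 31 = 504 left.
August 1887 has 31 days: 504 − 31 = 473 left.
September 1887 has 30 days: 473 − 30 = 443 left.
October 1887 has 31 days: 443 − 31 = 412 left.
November 1887 has 30 days: 412 − 30 = 382 left.
December 1887 has 31 days: 382 − 31 = 351 left.
January 1888 has 31 days: 351 − 31 = 320 left.
February 1888 has 29 days (1888 is a leap year): 320 − 29 = 291 left.
March 1888 has 31 days: 291 − 31 = 260 left.
April 1888 has 30 days: 260 − 30 = 230 left.
May 1888 has 31 days: 230 − 31 = 199 left.
June 1888 has 30 days: 199 − 30 = 169 left.
July 1888 has 31 days: 169 − 31 = 138 left.
August 1888 has 31 days: 138 − 31 = 107 left.
September 1888 has 30 days: 107 − 30 = 77 left.
October 1888 has 31 days: 77 − 31 = 46 left.
November 1888 has 30 days: 46 − 30 = 16 left.
16 days into December 1888 → December 16, 1888.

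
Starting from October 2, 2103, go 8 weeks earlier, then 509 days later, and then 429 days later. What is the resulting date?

March 2, 2106

Counting back 8 weeks (= 56 days) from October 2, 2103:
Going back 2 days from October 2, 2103 reaches the end of the previous month; 56 − 2 = 54 left.
September 2103 has 30 days: 54 − 30 = 24 left.
August 2103 has 31 days; 31 − 24 = 7 → August 7, 2103.
Advancing 509 days from August 7, 2103:
August has 31 days, so 31 − 7 = 24 days remain after August 7, 2103; 509 − 24 = 485 left.
September 2103 has 30 days: 485 − 30 = 455 left.
October 2103 has 31 days: 455 − 31 = 424 left.
November 2103 has 30 days: 424 − 30 = 394 left.
December 2103 has 31 days: 394 − 31 = 363 left.
January 2104 has 31 days: 363 − 31 = 332 left.
February 2104 has 29 days (2104 is a leap year): 332 − 29 = 303 left.
March 2104 has 31 days: 303 − 31 = 272 left.
April 2104 has 30 days: 272 − 30 = 242 left.
May 2104 has 31 days: 242 − 31 = 211 left.
June 2104 has 30 days: 211 − 30 = 181 left.
July 2104 has 31 days: 181 − 31 = 150 left.
August 2104 has 31 days: 150 − 31 = 119 left.
September 2104 has 30 days: 119 − 30 = 89 left.
October 2104 has 31 days: 89 − 31 = 58 left.
November 2104 has 30 days: 58 − 30 = 28 left.
28 days into December 2104 → December 28, 2104.
Adding 429 days from December 28, 2104:
December has 31 days, so 31 − 28 = 3 days remain after December 28, 2104; 429 − 3 = 426 left.
January 2105 has 31 days: 426 − 31 = 395 left.
February 2105 has 28 days (2105 is not a leap year): 395 − 28 = 367 left.
March 2105 has 31 days: 367 − 31 = 336 left.
April 2105 has 30 days: 336 − 30 = 306 left.
May 2105 has 31 days: 306 − 31 = 275 left.
June 2105 has 30 days: 275 − 30 = 245 left.
July 2105 has 31 days: 245 − 31 = 214 left.
August 2105 has 31 days: 214 − 31 = 183 left.
September 2105 has 30 days: 183 − 30 = 153 left.
October 2105 has 31 days: 153 − 31 = 122 left.
November 2105 has 30 days: 122 − 30 = 92 left.
December 2105 has 31 days: 92 − 31 = 61 left.
January 2106 has 31 days: 61 − 31 = 30 left.
February 2106 has 28 days (2106 is not a leap year): 30 − 28 = 2 left.
2 days into March 2106 → March 2, 2106.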